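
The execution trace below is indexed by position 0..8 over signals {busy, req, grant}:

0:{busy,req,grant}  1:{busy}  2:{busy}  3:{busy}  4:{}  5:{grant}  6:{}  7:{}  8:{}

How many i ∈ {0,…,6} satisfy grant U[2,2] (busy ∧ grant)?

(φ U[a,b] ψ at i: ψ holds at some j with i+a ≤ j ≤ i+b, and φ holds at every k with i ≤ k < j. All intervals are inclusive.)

Evaluate at each i in [0,6]:
  i=0: ✗ (no rhs in [2,2])
  i=1: ✗ (no rhs in [3,3])
  i=2: ✗ (no rhs in [4,4])
  i=3: ✗ (no rhs in [5,5])
  i=4: ✗ (no rhs in [6,6])
  i=5: ✗ (no rhs in [7,7])
  i=6: ✗ (no rhs in [8,8])
Positions where it holds: {} → 0.

0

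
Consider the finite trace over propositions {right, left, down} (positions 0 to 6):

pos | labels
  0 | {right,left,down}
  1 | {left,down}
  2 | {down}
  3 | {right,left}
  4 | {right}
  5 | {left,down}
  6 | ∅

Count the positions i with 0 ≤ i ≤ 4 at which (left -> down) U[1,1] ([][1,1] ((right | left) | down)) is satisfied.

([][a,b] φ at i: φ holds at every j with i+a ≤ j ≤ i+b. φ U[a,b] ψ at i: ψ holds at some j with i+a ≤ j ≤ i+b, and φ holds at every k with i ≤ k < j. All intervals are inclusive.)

3

Evaluate at each i in [0,4]:
  i=0: ✓ (rhs at j=1; lhs holds on [0,0])
  i=1: ✓ (rhs at j=2; lhs holds on [1,1])
  i=2: ✓ (rhs at j=3; lhs holds on [2,2])
  i=3: ✗ (lhs fails at k=3 before rhs at j=4)
  i=4: ✗ (no rhs in [5,5])
Positions where it holds: {0, 1, 2} → 3.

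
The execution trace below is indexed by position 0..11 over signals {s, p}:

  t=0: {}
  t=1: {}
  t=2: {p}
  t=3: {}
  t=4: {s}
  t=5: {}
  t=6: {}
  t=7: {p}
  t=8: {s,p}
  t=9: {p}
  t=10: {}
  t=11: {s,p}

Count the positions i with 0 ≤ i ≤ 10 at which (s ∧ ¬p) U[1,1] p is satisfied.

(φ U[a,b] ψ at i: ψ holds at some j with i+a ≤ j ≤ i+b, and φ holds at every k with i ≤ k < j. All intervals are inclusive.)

Evaluate at each i in [0,10]:
  i=0: ✗ (no rhs in [1,1])
  i=1: ✗ (lhs fails at k=1 before rhs at j=2)
  i=2: ✗ (no rhs in [3,3])
  i=3: ✗ (no rhs in [4,4])
  i=4: ✗ (no rhs in [5,5])
  i=5: ✗ (no rhs in [6,6])
  i=6: ✗ (lhs fails at k=6 before rhs at j=7)
  i=7: ✗ (lhs fails at k=7 before rhs at j=8)
  i=8: ✗ (lhs fails at k=8 before rhs at j=9)
  i=9: ✗ (no rhs in [10,10])
  i=10: ✗ (lhs fails at k=10 before rhs at j=11)
Positions where it holds: {} → 0.

0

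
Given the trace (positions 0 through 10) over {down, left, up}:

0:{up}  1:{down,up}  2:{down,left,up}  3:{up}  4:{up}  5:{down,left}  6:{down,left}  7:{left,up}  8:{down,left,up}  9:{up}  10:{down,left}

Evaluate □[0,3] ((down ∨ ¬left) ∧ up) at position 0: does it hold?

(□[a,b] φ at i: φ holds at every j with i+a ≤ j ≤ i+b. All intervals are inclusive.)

Check ((down ∨ ¬left) ∧ up) at every j in [0,3]:
  j=0: true
  j=1: true
  j=2: true
  j=3: true
All positions satisfy it → formula holds.

True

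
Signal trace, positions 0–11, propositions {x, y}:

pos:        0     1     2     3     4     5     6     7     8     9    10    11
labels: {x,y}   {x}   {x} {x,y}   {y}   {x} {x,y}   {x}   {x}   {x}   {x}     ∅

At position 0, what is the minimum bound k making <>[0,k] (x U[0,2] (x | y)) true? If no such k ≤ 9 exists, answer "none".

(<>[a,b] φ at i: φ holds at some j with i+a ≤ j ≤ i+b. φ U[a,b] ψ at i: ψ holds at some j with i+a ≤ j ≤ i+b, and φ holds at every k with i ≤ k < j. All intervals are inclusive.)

Scan j = 0,1,… for (x U[0,2] (x | y)):
  j=0: holds
First hit at j=0, so smallest k = 0-0 = 0.

0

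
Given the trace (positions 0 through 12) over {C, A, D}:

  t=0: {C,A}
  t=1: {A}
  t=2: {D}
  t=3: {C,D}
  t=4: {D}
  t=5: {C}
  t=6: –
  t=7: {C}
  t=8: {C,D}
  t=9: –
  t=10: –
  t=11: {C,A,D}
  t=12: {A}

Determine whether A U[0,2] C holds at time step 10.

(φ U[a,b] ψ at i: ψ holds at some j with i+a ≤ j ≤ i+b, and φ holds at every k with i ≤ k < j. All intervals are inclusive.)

False

Need some j in [10,12] with C, and A at every k in [10,j-1].
  j=10: C false.
  j=11: C holds, but A fails at k=10 → not this j.
  j=12: C false.
No j in the window works → until fails.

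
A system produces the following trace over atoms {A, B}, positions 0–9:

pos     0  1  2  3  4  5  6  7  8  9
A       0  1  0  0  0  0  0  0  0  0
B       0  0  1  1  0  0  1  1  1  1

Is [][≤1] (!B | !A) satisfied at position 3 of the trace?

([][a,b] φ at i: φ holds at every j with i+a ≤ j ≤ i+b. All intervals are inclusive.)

Check (!B | !A) at every j in [3,4]:
  j=3: true
  j=4: true
All positions satisfy it → formula holds.

True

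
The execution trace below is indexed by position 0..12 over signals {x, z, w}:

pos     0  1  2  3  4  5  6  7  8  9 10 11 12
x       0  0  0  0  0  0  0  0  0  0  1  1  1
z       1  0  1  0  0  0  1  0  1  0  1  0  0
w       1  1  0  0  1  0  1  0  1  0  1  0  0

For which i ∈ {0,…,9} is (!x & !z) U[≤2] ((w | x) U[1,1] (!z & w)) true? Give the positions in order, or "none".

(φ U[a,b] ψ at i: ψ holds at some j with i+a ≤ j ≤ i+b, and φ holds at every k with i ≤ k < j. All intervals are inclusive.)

0

Evaluate at each i in [0,9]:
  i=0: ✓ (rhs at j=0)
  i=1: ✗ (no rhs in [1,3])
  i=2: ✗ (no rhs in [2,4])
  i=3: ✗ (no rhs in [3,5])
  i=4: ✗ (no rhs in [4,6])
  i=5: ✗ (no rhs in [5,7])
  i=6: ✗ (no rhs in [6,8])
  i=7: ✗ (no rhs in [7,9])
  i=8: ✗ (no rhs in [8,10])
  i=9: ✗ (no rhs in [9,11])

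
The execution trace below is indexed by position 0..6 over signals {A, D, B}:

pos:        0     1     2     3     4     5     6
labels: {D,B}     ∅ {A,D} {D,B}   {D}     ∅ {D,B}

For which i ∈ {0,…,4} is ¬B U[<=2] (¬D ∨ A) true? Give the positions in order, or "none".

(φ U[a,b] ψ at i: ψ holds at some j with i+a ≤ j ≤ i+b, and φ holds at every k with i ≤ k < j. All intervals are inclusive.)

Evaluate at each i in [0,4]:
  i=0: ✗ (lhs fails at k=0 before rhs at j=1)
  i=1: ✓ (rhs at j=1)
  i=2: ✓ (rhs at j=2)
  i=3: ✗ (lhs fails at k=3 before rhs at j=5)
  i=4: ✓ (rhs at j=5; lhs holds on [4,4])

1, 2, 4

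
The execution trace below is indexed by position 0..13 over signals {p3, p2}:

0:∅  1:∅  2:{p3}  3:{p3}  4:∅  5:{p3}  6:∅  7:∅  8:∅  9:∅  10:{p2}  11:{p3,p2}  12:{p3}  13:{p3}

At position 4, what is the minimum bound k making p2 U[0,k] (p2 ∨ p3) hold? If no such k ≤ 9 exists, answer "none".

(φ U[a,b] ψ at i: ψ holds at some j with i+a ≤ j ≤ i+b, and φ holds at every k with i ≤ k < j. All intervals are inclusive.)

none

Need earliest j ≥ 4 with (p2 ∨ p3), and p2 at every k in [4,j-1].
  j=4: rhs fails.
  j=5: rhs holds but lhs fails at k=4.
  j=6: rhs fails.
  j=7: rhs fails.
  j=8: rhs fails.
  j=9: rhs fails.
  j=10: rhs holds but lhs fails at k=4.
  j=11: rhs holds but lhs fails at k=4.
  j=12: rhs holds but lhs fails at k=4.
  j=13: rhs holds but lhs fails at k=4.
No witness within the range → none.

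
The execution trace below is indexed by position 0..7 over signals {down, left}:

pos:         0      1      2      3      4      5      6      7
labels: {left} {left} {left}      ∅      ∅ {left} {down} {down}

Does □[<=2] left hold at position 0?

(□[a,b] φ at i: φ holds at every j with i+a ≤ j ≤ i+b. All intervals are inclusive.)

Check left at every j in [0,2]:
  j=0: true
  j=1: true
  j=2: true
All positions satisfy it → formula holds.

Yes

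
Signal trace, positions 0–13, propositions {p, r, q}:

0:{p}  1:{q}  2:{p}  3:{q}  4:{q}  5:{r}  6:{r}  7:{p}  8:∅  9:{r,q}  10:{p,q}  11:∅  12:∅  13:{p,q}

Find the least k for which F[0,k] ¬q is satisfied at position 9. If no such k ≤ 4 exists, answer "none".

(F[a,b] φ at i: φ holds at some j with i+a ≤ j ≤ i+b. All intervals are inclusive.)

2

Scan j = 9,10,… for ¬q:
  j=9: fails
  j=10: fails
  j=11: holds
First hit at j=11, so smallest k = 11-9 = 2.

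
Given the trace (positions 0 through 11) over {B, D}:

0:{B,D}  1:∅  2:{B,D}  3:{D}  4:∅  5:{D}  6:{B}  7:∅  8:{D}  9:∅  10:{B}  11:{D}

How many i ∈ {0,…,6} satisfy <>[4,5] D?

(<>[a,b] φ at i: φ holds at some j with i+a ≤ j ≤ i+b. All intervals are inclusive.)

Evaluate at each i in [0,6]:
  i=0: ✓ (witness j=5)
  i=1: ✓ (witness j=5)
  i=2: ✗ (none in [6,7])
  i=3: ✓ (witness j=8)
  i=4: ✓ (witness j=8)
  i=5: ✗ (none in [9,10])
  i=6: ✓ (witness j=11)
Positions where it holds: {0, 1, 3, 4, 6} → 5.

5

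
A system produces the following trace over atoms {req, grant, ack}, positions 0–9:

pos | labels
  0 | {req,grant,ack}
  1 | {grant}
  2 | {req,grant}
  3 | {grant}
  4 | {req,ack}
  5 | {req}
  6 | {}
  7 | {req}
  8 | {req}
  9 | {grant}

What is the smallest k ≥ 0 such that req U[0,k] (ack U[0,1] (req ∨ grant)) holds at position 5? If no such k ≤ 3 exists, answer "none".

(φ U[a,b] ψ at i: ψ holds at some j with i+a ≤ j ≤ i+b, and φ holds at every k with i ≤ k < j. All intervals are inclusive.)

0

Need earliest j ≥ 5 with (ack U[0,1] (req ∨ grant)), and req at every k in [5,j-1].
  j=5: rhs holds (empty prefix). k = 0.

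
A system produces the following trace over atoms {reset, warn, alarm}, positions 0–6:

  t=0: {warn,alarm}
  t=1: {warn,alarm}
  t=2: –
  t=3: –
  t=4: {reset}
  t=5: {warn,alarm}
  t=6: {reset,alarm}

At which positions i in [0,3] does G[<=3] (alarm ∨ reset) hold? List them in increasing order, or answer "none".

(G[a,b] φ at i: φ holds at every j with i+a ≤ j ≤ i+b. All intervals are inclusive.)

none

Evaluate at each i in [0,3]:
  i=0: ✗ (fails at j=2)
  i=1: ✗ (fails at j=2)
  i=2: ✗ (fails at j=2)
  i=3: ✗ (fails at j=3)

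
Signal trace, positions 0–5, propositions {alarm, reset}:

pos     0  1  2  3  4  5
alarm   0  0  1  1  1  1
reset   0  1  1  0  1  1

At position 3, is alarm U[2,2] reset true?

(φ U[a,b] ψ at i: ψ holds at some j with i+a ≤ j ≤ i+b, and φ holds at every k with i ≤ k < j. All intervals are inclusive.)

Yes

Need some j in [5,5] with reset, and alarm at every k in [3,j-1].
  j=5: reset holds; alarm holds at every k in [3,4] → satisfied.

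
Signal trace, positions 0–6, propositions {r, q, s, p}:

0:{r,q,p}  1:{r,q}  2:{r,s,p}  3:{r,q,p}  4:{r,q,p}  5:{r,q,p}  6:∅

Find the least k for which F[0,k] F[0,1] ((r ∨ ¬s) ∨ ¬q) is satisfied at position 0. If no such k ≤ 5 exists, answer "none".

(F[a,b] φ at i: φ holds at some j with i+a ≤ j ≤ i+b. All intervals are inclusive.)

0

Scan j = 0,1,… for F[0,1] ((r ∨ ¬s) ∨ ¬q):
  j=0: holds
First hit at j=0, so smallest k = 0-0 = 0.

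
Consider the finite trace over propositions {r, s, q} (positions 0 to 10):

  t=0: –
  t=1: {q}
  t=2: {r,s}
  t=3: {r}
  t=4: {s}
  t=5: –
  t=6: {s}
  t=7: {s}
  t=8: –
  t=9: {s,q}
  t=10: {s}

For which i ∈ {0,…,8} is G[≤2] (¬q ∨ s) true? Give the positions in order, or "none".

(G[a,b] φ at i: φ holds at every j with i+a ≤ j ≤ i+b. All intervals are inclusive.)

Evaluate at each i in [0,8]:
  i=0: ✗ (fails at j=1)
  i=1: ✗ (fails at j=1)
  i=2: ✓ (all of [2,4])
  i=3: ✓ (all of [3,5])
  i=4: ✓ (all of [4,6])
  i=5: ✓ (all of [5,7])
  i=6: ✓ (all of [6,8])
  i=7: ✓ (all of [7,9])
  i=8: ✓ (all of [8,10])

2, 3, 4, 5, 6, 7, 8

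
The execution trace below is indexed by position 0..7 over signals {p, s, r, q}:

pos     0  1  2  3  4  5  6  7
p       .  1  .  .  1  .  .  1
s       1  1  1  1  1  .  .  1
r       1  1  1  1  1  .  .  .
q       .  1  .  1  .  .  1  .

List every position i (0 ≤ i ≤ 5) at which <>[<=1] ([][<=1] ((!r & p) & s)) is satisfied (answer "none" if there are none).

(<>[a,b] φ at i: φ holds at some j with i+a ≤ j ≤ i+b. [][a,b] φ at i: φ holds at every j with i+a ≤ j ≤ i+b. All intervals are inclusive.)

none

Evaluate at each i in [0,5]:
  i=0: ✗ (none in [0,1])
  i=1: ✗ (none in [1,2])
  i=2: ✗ (none in [2,3])
  i=3: ✗ (none in [3,4])
  i=4: ✗ (none in [4,5])
  i=5: ✗ (none in [5,6])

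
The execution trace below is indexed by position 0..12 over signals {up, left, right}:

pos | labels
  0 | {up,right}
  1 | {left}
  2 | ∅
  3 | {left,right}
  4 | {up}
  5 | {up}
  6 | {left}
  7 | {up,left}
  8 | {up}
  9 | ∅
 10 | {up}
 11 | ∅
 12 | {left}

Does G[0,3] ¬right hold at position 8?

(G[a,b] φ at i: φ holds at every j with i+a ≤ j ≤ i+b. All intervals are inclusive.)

True

Check ¬right at every j in [8,11]:
  j=8: true
  j=9: true
  j=10: true
  j=11: true
All positions satisfy it → formula holds.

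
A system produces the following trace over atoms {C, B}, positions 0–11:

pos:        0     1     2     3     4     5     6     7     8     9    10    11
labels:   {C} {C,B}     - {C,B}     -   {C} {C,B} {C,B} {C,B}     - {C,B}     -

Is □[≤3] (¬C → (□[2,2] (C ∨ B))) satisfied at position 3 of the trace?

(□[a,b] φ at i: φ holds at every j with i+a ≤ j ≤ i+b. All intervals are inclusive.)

Check (¬C → (□[2,2] (C ∨ B))) at every j in [3,6]:
  j=3: antecedent false → ✓
  j=4: antecedent true; consequent holds on [6,6] → ✓
  j=5: antecedent false → ✓
  j=6: antecedent false → ✓
All positions satisfy it → formula holds.

Holds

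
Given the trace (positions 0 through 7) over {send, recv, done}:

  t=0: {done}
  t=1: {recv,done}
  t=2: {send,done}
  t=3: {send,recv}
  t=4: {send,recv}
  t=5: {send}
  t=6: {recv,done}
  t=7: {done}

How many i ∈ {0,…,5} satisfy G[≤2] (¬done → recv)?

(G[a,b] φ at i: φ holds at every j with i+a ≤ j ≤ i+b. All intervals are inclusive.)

3

Evaluate at each i in [0,5]:
  i=0: ✓ (all of [0,2])
  i=1: ✓ (all of [1,3])
  i=2: ✓ (all of [2,4])
  i=3: ✗ (fails at j=5)
  i=4: ✗ (fails at j=5)
  i=5: ✗ (fails at j=5)
Positions where it holds: {0, 1, 2} → 3.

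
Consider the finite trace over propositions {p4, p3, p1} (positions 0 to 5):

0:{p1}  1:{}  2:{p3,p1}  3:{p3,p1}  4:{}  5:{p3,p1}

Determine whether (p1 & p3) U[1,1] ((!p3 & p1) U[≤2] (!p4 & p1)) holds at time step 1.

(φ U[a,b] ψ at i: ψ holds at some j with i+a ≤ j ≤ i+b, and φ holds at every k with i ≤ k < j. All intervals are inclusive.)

Need some j in [2,2] with ((!p3 & p1) U[≤2] (!p4 & p1)), and (p1 & p3) at every k in [1,j-1].
  j=2: ((!p3 & p1) U[≤2] (!p4 & p1)) holds, but (p1 & p3) fails at k=1 → not this j.
No j in the window works → until fails.

Does not hold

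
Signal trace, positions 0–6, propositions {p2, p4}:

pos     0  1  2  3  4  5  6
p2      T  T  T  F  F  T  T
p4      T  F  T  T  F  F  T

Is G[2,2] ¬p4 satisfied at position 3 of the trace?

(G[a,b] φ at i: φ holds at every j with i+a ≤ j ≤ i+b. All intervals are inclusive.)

Check ¬p4 at every j in [5,5]:
  j=5: true
All positions satisfy it → formula holds.

True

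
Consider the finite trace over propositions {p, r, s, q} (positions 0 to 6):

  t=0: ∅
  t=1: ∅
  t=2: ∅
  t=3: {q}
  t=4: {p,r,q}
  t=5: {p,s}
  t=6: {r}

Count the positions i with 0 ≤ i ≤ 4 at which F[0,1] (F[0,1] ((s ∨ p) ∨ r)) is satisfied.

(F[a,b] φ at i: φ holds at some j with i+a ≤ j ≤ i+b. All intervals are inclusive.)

Evaluate at each i in [0,4]:
  i=0: ✗ (none in [0,1])
  i=1: ✗ (none in [1,2])
  i=2: ✓ (witness j=3)
  i=3: ✓ (witness j=3)
  i=4: ✓ (witness j=4)
Positions where it holds: {2, 3, 4} → 3.

3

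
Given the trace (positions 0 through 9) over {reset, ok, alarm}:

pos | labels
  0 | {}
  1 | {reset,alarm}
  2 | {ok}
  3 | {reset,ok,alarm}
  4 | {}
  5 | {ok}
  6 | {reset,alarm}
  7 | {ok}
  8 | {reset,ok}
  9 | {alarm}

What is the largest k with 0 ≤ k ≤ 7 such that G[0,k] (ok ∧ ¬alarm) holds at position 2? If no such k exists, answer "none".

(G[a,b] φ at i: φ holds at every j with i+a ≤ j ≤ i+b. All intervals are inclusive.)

0

(ok ∧ ¬alarm) must hold from j=2 onward; find where it first fails.
  j=2: holds
  j=3: fails
Holds on [2,2], so largest k = 0.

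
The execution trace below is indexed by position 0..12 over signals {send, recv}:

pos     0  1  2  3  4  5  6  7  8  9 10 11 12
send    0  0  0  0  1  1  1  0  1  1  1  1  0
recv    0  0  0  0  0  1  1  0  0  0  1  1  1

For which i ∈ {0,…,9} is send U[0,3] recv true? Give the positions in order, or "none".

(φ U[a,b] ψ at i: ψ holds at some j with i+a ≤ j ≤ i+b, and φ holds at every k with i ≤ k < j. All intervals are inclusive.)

Evaluate at each i in [0,9]:
  i=0: ✗ (no rhs in [0,3])
  i=1: ✗ (no rhs in [1,4])
  i=2: ✗ (lhs fails at k=2 before rhs at j=5)
  i=3: ✗ (lhs fails at k=3 before rhs at j=5)
  i=4: ✓ (rhs at j=5; lhs holds on [4,4])
  i=5: ✓ (rhs at j=5)
  i=6: ✓ (rhs at j=6)
  i=7: ✗ (lhs fails at k=7 before rhs at j=10)
  i=8: ✓ (rhs at j=10; lhs holds on [8,9])
  i=9: ✓ (rhs at j=10; lhs holds on [9,9])

4, 5, 6, 8, 9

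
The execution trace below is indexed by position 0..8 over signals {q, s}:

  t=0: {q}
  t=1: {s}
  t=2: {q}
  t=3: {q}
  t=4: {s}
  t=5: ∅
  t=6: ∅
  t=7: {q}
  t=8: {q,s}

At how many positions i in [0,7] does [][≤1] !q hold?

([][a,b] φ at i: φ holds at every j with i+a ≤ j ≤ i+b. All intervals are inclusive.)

Evaluate at each i in [0,7]:
  i=0: ✗ (fails at j=0)
  i=1: ✗ (fails at j=2)
  i=2: ✗ (fails at j=2)
  i=3: ✗ (fails at j=3)
  i=4: ✓ (all of [4,5])
  i=5: ✓ (all of [5,6])
  i=6: ✗ (fails at j=7)
  i=7: ✗ (fails at j=7)
Positions where it holds: {4, 5} → 2.

2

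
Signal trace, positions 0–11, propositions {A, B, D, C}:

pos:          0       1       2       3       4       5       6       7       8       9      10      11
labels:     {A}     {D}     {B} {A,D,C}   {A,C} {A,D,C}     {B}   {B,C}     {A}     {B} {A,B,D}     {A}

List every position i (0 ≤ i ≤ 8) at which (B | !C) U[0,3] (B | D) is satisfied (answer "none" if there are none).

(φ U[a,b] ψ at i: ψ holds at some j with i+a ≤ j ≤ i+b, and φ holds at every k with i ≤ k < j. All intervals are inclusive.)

0, 1, 2, 3, 5, 6, 7, 8

Evaluate at each i in [0,8]:
  i=0: ✓ (rhs at j=1; lhs holds on [0,0])
  i=1: ✓ (rhs at j=1)
  i=2: ✓ (rhs at j=2)
  i=3: ✓ (rhs at j=3)
  i=4: ✗ (lhs fails at k=4 before rhs at j=5)
  i=5: ✓ (rhs at j=5)
  i=6: ✓ (rhs at j=6)
  i=7: ✓ (rhs at j=7)
  i=8: ✓ (rhs at j=9; lhs holds on [8,8])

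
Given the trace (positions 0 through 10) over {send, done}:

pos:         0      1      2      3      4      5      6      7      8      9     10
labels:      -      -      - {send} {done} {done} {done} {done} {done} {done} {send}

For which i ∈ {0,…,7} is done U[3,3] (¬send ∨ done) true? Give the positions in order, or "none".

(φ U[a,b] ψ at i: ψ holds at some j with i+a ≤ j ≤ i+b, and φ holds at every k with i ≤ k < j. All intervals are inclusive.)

4, 5, 6

Evaluate at each i in [0,7]:
  i=0: ✗ (no rhs in [3,3])
  i=1: ✗ (lhs fails at k=1 before rhs at j=4)
  i=2: ✗ (lhs fails at k=2 before rhs at j=5)
  i=3: ✗ (lhs fails at k=3 before rhs at j=6)
  i=4: ✓ (rhs at j=7; lhs holds on [4,6])
  i=5: ✓ (rhs at j=8; lhs holds on [5,7])
  i=6: ✓ (rhs at j=9; lhs holds on [6,8])
  i=7: ✗ (no rhs in [10,10])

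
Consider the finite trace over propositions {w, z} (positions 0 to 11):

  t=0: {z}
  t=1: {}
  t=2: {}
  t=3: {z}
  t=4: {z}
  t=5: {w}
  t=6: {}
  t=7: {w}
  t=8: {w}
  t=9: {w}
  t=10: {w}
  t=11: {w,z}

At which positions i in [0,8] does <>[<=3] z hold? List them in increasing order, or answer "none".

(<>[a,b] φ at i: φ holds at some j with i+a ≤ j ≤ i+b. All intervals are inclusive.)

Evaluate at each i in [0,8]:
  i=0: ✓ (witness j=0)
  i=1: ✓ (witness j=3)
  i=2: ✓ (witness j=3)
  i=3: ✓ (witness j=3)
  i=4: ✓ (witness j=4)
  i=5: ✗ (none in [5,8])
  i=6: ✗ (none in [6,9])
  i=7: ✗ (none in [7,10])
  i=8: ✓ (witness j=11)

0, 1, 2, 3, 4, 8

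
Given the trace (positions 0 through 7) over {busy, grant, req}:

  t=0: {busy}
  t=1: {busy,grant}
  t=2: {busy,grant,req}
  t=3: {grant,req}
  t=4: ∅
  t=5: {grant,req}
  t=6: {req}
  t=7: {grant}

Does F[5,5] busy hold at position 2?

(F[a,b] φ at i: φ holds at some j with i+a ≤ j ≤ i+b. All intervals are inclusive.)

Check busy at each j in [7,7]:
  j=7: false
No position in the window satisfies it → formula fails.

Does not hold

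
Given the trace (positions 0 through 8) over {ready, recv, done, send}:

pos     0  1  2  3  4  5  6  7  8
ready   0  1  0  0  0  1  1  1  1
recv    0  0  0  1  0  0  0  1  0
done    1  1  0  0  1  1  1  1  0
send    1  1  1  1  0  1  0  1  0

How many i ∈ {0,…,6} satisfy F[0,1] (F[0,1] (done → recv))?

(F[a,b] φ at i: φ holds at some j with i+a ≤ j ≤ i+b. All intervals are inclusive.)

6

Evaluate at each i in [0,6]:
  i=0: ✓ (witness j=1)
  i=1: ✓ (witness j=1)
  i=2: ✓ (witness j=2)
  i=3: ✓ (witness j=3)
  i=4: ✗ (none in [4,5])
  i=5: ✓ (witness j=6)
  i=6: ✓ (witness j=6)
Positions where it holds: {0, 1, 2, 3, 5, 6} → 6.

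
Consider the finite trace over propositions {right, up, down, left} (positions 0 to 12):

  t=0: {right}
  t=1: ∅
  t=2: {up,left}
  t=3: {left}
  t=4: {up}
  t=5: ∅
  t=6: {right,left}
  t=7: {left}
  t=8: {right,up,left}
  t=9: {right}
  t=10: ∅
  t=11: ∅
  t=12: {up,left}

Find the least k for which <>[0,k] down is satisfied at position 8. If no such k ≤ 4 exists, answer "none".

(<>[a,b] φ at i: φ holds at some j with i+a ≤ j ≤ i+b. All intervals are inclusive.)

none

Scan j = 8,9,… for down:
  j=8: fails
  j=9: fails
  j=10: fails
  j=11: fails
  j=12: fails
No j in [8,12] satisfies it → none.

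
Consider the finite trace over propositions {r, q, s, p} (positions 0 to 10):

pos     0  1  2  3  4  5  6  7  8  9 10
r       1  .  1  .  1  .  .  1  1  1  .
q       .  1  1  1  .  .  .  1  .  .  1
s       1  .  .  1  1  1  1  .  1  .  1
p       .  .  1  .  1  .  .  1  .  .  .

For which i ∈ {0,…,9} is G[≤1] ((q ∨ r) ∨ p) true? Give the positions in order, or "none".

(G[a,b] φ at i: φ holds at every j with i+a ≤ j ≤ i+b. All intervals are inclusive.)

0, 1, 2, 3, 7, 8, 9

Evaluate at each i in [0,9]:
  i=0: ✓ (all of [0,1])
  i=1: ✓ (all of [1,2])
  i=2: ✓ (all of [2,3])
  i=3: ✓ (all of [3,4])
  i=4: ✗ (fails at j=5)
  i=5: ✗ (fails at j=5)
  i=6: ✗ (fails at j=6)
  i=7: ✓ (all of [7,8])
  i=8: ✓ (all of [8,9])
  i=9: ✓ (all of [9,10])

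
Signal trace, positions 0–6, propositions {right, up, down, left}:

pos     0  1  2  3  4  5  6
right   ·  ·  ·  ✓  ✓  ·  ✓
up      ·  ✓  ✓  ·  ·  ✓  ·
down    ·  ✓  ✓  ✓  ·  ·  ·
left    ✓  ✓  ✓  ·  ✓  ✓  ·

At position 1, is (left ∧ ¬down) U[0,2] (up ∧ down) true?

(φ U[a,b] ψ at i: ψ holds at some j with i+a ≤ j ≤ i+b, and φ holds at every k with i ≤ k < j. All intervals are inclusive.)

Yes

Need some j in [1,3] with (up ∧ down), and (left ∧ ¬down) at every k in [1,j-1].
  j=1: (up ∧ down) holds; no prefix to check → satisfied.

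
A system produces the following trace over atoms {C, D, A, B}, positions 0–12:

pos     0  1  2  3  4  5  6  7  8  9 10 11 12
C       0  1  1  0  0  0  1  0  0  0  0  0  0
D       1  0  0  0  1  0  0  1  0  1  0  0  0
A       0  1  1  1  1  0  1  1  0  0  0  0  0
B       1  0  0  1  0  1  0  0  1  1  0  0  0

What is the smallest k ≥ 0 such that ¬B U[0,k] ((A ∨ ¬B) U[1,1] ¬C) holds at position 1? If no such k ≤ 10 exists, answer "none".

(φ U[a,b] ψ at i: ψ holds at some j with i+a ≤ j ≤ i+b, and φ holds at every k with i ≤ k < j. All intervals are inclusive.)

Need earliest j ≥ 1 with ((A ∨ ¬B) U[1,1] ¬C), and ¬B at every k in [1,j-1].
  j=1: rhs fails.
  j=2: rhs holds; lhs holds on [1,1]. k = 1.

1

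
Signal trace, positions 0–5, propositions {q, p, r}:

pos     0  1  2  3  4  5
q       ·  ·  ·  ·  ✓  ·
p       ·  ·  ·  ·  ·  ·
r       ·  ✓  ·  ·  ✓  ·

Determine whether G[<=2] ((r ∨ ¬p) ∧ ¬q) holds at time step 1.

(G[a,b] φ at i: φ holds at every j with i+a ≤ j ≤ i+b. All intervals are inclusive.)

Holds

Check ((r ∨ ¬p) ∧ ¬q) at every j in [1,3]:
  j=1: true
  j=2: true
  j=3: true
All positions satisfy it → formula holds.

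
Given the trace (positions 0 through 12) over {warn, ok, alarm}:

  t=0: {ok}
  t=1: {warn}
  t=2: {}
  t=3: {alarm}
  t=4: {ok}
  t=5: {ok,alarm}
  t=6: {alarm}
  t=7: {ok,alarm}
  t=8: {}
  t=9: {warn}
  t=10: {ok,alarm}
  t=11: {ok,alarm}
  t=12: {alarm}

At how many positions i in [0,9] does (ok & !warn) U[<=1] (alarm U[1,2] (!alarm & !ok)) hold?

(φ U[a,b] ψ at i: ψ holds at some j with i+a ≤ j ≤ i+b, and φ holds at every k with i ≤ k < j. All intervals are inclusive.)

3

Evaluate at each i in [0,9]:
  i=0: ✗ (no rhs in [0,1])
  i=1: ✗ (no rhs in [1,2])
  i=2: ✗ (no rhs in [2,3])
  i=3: ✗ (no rhs in [3,4])
  i=4: ✗ (no rhs in [4,5])
  i=5: ✓ (rhs at j=6; lhs holds on [5,5])
  i=6: ✓ (rhs at j=6)
  i=7: ✓ (rhs at j=7)
  i=8: ✗ (no rhs in [8,9])
  i=9: ✗ (no rhs in [9,10])
Positions where it holds: {5, 6, 7} → 3.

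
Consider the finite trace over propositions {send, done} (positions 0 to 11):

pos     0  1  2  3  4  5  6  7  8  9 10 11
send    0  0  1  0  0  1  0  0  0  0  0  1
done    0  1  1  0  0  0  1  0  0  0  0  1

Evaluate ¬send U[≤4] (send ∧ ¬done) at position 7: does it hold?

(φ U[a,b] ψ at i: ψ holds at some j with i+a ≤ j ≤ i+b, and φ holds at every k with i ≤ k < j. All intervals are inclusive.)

Does not hold

Need some j in [7,11] with (send ∧ ¬done), and ¬send at every k in [7,j-1].
  j=7: (send ∧ ¬done) false.
  j=8: (send ∧ ¬done) false.
  j=9: (send ∧ ¬done) false.
  j=10: (send ∧ ¬done) false.
  j=11: (send ∧ ¬done) false.
No j in the window works → until fails.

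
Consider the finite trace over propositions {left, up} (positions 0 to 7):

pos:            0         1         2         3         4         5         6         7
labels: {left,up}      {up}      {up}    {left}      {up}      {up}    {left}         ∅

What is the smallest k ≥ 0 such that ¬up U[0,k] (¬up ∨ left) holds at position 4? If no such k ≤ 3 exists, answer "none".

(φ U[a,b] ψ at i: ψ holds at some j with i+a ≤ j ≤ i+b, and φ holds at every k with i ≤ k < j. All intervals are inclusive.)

Need earliest j ≥ 4 with (¬up ∨ left), and ¬up at every k in [4,j-1].
  j=4: rhs fails.
  j=5: rhs fails.
  j=6: rhs holds but lhs fails at k=4.
  j=7: rhs holds but lhs fails at k=4.
No witness within the range → none.

none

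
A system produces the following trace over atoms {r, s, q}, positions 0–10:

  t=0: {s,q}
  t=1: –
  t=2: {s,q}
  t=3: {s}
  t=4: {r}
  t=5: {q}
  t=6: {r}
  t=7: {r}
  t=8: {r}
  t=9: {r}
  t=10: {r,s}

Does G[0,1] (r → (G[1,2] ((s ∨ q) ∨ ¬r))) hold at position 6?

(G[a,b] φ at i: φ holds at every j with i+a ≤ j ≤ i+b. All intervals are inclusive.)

False

Check (r → (G[1,2] ((s ∨ q) ∨ ¬r))) at every j in [6,7]:
  j=6: antecedent true; consequent fails at 7 → ✗
  j=7: antecedent true; consequent fails at 8 → ✗
Fails at j=6 → formula fails.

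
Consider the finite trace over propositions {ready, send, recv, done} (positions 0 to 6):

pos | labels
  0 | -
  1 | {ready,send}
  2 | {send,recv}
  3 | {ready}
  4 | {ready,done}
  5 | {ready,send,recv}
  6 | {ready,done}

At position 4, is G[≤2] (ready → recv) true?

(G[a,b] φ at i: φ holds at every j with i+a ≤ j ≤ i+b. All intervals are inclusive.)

No

Check (ready → recv) at every j in [4,6]:
  j=4: antecedent true; consequent false → ✗
  j=5: antecedent true; consequent true → ✓
  j=6: antecedent true; consequent false → ✗
Fails at j=4 → formula fails.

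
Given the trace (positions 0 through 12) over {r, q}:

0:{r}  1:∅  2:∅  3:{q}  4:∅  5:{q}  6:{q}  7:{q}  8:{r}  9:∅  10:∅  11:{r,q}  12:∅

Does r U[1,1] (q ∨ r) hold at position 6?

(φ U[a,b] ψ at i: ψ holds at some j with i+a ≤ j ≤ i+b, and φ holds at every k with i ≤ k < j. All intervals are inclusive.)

Need some j in [7,7] with (q ∨ r), and r at every k in [6,j-1].
  j=7: (q ∨ r) holds, but r fails at k=6 → not this j.
No j in the window works → until fails.

No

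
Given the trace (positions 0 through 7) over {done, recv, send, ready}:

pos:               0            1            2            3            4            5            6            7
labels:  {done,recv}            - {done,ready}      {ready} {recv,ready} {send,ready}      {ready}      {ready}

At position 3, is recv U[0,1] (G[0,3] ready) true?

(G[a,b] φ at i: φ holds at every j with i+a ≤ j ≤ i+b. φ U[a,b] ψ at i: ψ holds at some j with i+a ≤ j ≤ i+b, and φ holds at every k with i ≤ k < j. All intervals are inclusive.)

Need some j in [3,4] with G[0,3] ready, and recv at every k in [3,j-1].
  j=3: G[0,3] ready holds; no prefix to check → satisfied.

Yes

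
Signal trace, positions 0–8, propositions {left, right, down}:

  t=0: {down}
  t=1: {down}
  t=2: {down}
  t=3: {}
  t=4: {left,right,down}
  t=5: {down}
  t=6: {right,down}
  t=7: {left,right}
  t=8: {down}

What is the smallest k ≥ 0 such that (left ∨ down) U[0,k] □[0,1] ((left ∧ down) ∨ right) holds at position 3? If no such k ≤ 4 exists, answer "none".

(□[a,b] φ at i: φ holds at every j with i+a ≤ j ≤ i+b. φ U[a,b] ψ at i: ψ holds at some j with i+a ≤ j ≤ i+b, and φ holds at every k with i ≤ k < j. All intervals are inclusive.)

none

Need earliest j ≥ 3 with □[0,1] ((left ∧ down) ∨ right), and (left ∨ down) at every k in [3,j-1].
  j=3: rhs fails.
  j=4: rhs fails.
  j=5: rhs fails.
  j=6: rhs holds but lhs fails at k=3.
  j=7: rhs fails.
No witness within the range → none.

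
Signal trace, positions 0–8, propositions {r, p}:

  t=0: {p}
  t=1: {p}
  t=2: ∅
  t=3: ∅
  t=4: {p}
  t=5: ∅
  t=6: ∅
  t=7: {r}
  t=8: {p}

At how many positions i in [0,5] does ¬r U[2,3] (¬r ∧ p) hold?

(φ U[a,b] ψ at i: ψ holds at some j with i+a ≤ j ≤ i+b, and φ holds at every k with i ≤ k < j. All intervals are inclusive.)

2

Evaluate at each i in [0,5]:
  i=0: ✗ (no rhs in [2,3])
  i=1: ✓ (rhs at j=4; lhs holds on [1,3])
  i=2: ✓ (rhs at j=4; lhs holds on [2,3])
  i=3: ✗ (no rhs in [5,6])
  i=4: ✗ (no rhs in [6,7])
  i=5: ✗ (lhs fails at k=7 before rhs at j=8)
Positions where it holds: {1, 2} → 2.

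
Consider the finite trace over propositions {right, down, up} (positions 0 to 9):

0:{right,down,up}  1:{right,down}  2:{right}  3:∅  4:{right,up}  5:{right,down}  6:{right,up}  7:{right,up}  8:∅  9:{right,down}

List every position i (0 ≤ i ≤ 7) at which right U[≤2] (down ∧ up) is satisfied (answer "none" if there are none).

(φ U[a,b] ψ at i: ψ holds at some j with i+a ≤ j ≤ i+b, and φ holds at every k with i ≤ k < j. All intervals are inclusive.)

Evaluate at each i in [0,7]:
  i=0: ✓ (rhs at j=0)
  i=1: ✗ (no rhs in [1,3])
  i=2: ✗ (no rhs in [2,4])
  i=3: ✗ (no rhs in [3,5])
  i=4: ✗ (no rhs in [4,6])
  i=5: ✗ (no rhs in [5,7])
  i=6: ✗ (no rhs in [6,8])
  i=7: ✗ (no rhs in [7,9])

0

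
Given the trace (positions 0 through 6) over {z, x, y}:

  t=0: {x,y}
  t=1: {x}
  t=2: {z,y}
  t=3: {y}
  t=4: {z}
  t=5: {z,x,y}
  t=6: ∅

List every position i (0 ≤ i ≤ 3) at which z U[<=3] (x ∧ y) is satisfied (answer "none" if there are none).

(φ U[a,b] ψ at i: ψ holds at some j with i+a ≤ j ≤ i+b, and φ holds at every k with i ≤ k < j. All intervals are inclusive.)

0

Evaluate at each i in [0,3]:
  i=0: ✓ (rhs at j=0)
  i=1: ✗ (no rhs in [1,4])
  i=2: ✗ (lhs fails at k=3 before rhs at j=5)
  i=3: ✗ (lhs fails at k=3 before rhs at j=5)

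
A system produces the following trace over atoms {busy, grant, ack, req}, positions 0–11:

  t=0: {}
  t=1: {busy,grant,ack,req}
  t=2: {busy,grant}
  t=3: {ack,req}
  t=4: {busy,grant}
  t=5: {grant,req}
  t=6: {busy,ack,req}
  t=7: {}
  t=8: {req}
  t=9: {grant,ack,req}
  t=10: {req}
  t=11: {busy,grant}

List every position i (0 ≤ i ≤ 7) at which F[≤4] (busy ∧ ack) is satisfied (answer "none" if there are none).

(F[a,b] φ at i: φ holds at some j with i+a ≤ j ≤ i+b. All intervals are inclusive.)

Evaluate at each i in [0,7]:
  i=0: ✓ (witness j=1)
  i=1: ✓ (witness j=1)
  i=2: ✓ (witness j=6)
  i=3: ✓ (witness j=6)
  i=4: ✓ (witness j=6)
  i=5: ✓ (witness j=6)
  i=6: ✓ (witness j=6)
  i=7: ✗ (none in [7,11])

0, 1, 2, 3, 4, 5, 6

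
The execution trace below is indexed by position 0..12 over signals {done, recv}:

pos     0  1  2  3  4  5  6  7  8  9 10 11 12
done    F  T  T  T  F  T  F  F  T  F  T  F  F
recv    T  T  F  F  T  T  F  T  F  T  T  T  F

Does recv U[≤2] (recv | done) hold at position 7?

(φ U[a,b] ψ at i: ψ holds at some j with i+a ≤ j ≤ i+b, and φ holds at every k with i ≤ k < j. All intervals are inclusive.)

Need some j in [7,9] with (recv | done), and recv at every k in [7,j-1].
  j=7: (recv | done) holds; no prefix to check → satisfied.

Holds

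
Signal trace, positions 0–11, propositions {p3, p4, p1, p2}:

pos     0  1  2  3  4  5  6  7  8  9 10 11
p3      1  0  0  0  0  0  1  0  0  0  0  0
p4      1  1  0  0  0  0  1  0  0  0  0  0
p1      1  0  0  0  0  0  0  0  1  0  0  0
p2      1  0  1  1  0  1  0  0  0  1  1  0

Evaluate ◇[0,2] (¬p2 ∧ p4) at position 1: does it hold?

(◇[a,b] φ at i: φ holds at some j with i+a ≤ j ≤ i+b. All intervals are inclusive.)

Holds

Check (¬p2 ∧ p4) at each j in [1,3]:
  j=1: true
  j=2: false
  j=3: false
Found at j=1 → formula holds.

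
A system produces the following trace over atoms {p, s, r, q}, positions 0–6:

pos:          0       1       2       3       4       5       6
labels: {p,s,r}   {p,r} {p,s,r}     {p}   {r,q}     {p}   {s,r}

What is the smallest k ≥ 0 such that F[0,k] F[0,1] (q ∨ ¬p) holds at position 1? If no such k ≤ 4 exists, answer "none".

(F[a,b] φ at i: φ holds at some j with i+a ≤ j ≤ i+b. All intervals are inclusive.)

2

Scan j = 1,2,… for F[0,1] (q ∨ ¬p):
  j=1: fails
  j=2: fails
  j=3: holds
First hit at j=3, so smallest k = 3-1 = 2.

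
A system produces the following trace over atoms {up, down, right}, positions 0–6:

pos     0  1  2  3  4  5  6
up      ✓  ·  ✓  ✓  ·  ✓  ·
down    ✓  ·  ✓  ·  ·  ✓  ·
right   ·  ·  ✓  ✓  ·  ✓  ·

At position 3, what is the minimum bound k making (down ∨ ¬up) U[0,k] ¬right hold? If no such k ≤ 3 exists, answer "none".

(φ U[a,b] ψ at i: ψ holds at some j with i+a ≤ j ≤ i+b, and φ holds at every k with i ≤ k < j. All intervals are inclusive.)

none

Need earliest j ≥ 3 with ¬right, and (down ∨ ¬up) at every k in [3,j-1].
  j=3: rhs fails.
  j=4: rhs holds but lhs fails at k=3.
  j=5: rhs fails.
  j=6: rhs holds but lhs fails at k=3.
No witness within the range → none.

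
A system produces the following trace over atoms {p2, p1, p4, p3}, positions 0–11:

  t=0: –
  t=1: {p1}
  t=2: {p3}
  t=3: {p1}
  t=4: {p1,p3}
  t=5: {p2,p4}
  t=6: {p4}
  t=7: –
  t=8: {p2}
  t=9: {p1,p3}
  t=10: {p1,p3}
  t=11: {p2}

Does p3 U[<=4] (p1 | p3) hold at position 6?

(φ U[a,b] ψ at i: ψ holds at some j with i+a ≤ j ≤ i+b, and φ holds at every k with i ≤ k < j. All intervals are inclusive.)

Need some j in [6,10] with (p1 | p3), and p3 at every k in [6,j-1].
  j=6: (p1 | p3) false.
  j=7: (p1 | p3) false.
  j=8: (p1 | p3) false.
  j=9: (p1 | p3) holds, but p3 fails at k=6 → not this j.
  j=10: (p1 | p3) holds, but p3 fails at k=6 → not this j.
No j in the window works → until fails.

False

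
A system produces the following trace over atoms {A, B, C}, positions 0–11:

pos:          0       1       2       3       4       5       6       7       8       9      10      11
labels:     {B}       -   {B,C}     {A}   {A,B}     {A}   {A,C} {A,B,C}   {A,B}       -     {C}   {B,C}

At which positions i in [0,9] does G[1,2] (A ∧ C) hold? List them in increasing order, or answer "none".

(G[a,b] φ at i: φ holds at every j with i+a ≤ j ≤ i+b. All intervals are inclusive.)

Evaluate at each i in [0,9]:
  i=0: ✗ (fails at j=1)
  i=1: ✗ (fails at j=2)
  i=2: ✗ (fails at j=3)
  i=3: ✗ (fails at j=4)
  i=4: ✗ (fails at j=5)
  i=5: ✓ (all of [6,7])
  i=6: ✗ (fails at j=8)
  i=7: ✗ (fails at j=8)
  i=8: ✗ (fails at j=9)
  i=9: ✗ (fails at j=10)

5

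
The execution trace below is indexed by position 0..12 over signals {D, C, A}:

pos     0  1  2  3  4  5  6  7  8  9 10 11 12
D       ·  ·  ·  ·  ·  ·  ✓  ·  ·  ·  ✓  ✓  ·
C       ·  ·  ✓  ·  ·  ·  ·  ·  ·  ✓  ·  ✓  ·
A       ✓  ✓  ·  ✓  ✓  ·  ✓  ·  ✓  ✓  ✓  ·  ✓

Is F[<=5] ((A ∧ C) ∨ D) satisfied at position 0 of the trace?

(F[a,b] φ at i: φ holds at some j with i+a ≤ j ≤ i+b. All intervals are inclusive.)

Does not hold

Check ((A ∧ C) ∨ D) at each j in [0,5]:
  j=0: false
  j=1: false
  j=2: false
  j=3: false
  j=4: false
  j=5: false
No position in the window satisfies it → formula fails.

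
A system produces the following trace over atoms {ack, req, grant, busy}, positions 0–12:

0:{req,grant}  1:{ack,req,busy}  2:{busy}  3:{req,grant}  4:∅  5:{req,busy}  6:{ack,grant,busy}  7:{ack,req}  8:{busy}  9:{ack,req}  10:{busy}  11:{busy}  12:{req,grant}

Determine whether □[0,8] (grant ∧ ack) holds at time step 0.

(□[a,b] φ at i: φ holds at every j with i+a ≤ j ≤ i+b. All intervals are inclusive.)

Check (grant ∧ ack) at every j in [0,8]:
  j=0: false
  j=1: false
  j=2: false
  j=3: false
  j=4: false
  j=5: false
  j=6: true
  j=7: false
  j=8: false
Fails at j=0 → formula fails.

No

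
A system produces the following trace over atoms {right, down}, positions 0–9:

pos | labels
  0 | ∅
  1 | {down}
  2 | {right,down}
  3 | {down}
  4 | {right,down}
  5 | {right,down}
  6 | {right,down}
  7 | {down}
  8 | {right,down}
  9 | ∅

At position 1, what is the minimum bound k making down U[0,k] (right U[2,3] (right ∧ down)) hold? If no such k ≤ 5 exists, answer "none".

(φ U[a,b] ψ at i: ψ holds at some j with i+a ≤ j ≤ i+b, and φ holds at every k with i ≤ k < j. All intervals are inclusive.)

Need earliest j ≥ 1 with (right U[2,3] (right ∧ down)), and down at every k in [1,j-1].
  j=1: rhs fails.
  j=2: rhs fails.
  j=3: rhs fails.
  j=4: rhs holds; lhs holds on [1,3]. k = 3.

3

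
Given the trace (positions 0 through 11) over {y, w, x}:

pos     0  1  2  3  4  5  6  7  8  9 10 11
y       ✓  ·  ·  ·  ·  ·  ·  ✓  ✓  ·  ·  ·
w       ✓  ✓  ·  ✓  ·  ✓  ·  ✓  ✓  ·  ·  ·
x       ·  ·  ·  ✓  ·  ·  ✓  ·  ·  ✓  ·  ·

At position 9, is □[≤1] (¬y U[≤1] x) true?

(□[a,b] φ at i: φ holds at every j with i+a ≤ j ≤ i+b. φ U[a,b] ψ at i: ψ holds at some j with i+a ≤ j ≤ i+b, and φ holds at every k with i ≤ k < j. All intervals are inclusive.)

Check (¬y U[≤1] x) at every j in [9,10]:
  j=9: holds
  j=10: fails
Fails at j=10 → formula fails.

No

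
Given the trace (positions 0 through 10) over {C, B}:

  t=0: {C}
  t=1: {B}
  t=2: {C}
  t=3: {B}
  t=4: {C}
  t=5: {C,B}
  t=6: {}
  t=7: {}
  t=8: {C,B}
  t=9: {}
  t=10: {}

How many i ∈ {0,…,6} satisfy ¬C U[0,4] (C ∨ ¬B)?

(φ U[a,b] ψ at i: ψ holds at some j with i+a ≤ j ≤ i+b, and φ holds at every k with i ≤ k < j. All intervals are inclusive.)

Evaluate at each i in [0,6]:
  i=0: ✓ (rhs at j=0)
  i=1: ✓ (rhs at j=2; lhs holds on [1,1])
  i=2: ✓ (rhs at j=2)
  i=3: ✓ (rhs at j=4; lhs holds on [3,3])
  i=4: ✓ (rhs at j=4)
  i=5: ✓ (rhs at j=5)
  i=6: ✓ (rhs at j=6)
Positions where it holds: {0, 1, 2, 3, 4, 5, 6} → 7.

7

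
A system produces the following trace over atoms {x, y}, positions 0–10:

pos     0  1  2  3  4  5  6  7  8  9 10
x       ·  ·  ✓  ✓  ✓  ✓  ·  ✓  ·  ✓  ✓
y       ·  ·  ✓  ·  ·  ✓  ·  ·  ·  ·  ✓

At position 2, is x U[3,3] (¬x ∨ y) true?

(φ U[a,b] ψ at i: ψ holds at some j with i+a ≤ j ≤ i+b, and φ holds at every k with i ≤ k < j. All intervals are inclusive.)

Yes

Need some j in [5,5] with (¬x ∨ y), and x at every k in [2,j-1].
  j=5: (¬x ∨ y) holds; x holds at every k in [2,4] → satisfied.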